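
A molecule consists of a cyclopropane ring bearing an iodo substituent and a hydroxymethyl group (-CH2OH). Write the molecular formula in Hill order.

C4H7IO

Atom tally by fragment:
  cyclopropane ring core → C:3 H:6
  (− 2 ring H displaced by substituents)
  + I → I:1
  + CH2OH → C:1 H:3 O:1
Element totals:
  C: 4
  H: 7
  I: 1
  O: 1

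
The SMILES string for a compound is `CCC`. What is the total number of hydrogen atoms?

Atom tally by fragment:
  CH3 → C:1 H:3
  CH2 → C:1 H:2
  CH3 → C:1 H:3
Element totals:
  C: 3
  H: 8

8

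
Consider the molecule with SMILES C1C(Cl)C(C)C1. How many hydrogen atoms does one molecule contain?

9

Atom tally by fragment:
  cyclobutane ring core → C:4 H:8
  (− 2 ring H displaced by substituents)
  + Cl → Cl:1
  + CH3 → C:1 H:3
Element totals:
  C: 5
  H: 9
  Cl: 1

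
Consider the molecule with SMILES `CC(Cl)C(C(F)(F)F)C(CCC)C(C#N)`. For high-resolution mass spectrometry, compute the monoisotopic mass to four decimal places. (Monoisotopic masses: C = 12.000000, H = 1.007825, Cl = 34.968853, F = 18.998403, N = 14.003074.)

241.0845

Atom tally by fragment:
  CH3 → C:1 H:3
  CH(Cl) → C:1 H:1 Cl:1
  CH(CF3) → C:2 H:1 F:3
  CH(CH2CH2CH3) → C:4 H:8
  CH2CN → C:2 H:2 N:1
Element totals:
  C: 10
  H: 15
  Cl: 1
  F: 3
  N: 1
Molecular formula: C10H15ClF3N.
  M = 10(12.0) + 15(1.007825) + 34.968853 + 3(18.998403) + 14.003074
    = 120.000000 + 15.117375 + 34.968853 + 56.995209 + 14.003074 = 241.084511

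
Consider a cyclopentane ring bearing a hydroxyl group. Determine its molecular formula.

C5H10O

Atom tally by fragment:
  cyclopentane ring core → C:5 H:10
  (− 1 ring H displaced by substituents)
  + OH → O:1 H:1
Element totals:
  C: 5
  H: 10
  O: 1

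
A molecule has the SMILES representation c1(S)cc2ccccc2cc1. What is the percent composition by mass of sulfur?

20.01%

Atom tally by fragment:
  naphthalene ring system core → C:10 H:8
  (− 1 ring H displaced by substituents)
  + SH → S:1 H:1
Element totals:
  C: 10
  H: 8
  S: 1
Molecular formula: C10H8S.
Molar mass = 160.234 g/mol.
Mass from S: 1 × 32.06 = 32.060 g/mol.
%S = 32.060 / 160.234 × 100 = 20.01%.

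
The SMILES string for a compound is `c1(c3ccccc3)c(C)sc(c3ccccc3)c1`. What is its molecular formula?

C17H14S

Atom tally by fragment:
  thiophene ring core → C:4 H:4 S:1
  (− 3 ring H displaced by substituents)
  + C6H5 → C:6 H:5
  + CH3 → C:1 H:3
  + C6H5 → C:6 H:5
Element totals:
  C: 17
  H: 14
  S: 1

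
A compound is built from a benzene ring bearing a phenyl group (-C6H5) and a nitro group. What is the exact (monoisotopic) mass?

199.0633

Atom tally by fragment:
  benzene ring core → C:6 H:6
  (− 2 ring H displaced by substituents)
  + C6H5 → C:6 H:5
  + NO2 → N:1 O:2
Element totals:
  C: 12
  H: 9
  N: 1
  O: 2
Molecular formula: C12H9NO2.
  M = 12(12.0) + 9(1.007825) + 14.003074 + 2(15.994915)
    = 144.000000 + 9.070425 + 14.003074 + 31.989830 = 199.063329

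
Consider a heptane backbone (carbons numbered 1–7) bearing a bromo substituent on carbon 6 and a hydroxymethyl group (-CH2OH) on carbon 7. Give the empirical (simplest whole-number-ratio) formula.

Atom tally by fragment:
  CH3 → C:1 H:3
  CH2 → C:1 H:2
  CH2 → C:1 H:2
  CH2 → C:1 H:2
  CH2 → C:1 H:2
  CH(Br) → C:1 H:1 Br:1
  CH2CH2OH → C:2 H:5 O:1
Element totals:
  C: 8
  H: 17
  Br: 1
  O: 1
Molecular formula: C8H17BrO.
gcd of subscripts (1, 8, 17, 1) = 1, so the empirical formula equals the molecular formula.

C8H17BrO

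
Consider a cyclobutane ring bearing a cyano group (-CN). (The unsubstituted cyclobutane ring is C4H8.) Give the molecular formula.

Atom tally by fragment:
  cyclobutane ring core → C:4 H:8
  (− 1 ring H displaced by substituents)
  + CN → C:1 N:1
Element totals:
  C: 5
  H: 7
  N: 1

C5H7N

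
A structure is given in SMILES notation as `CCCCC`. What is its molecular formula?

Atom tally by fragment:
  CH3 → C:1 H:3
  CH2 → C:1 H:2
  CH2 → C:1 H:2
  CH2 → C:1 H:2
  CH3 → C:1 H:3
Element totals:
  C: 5
  H: 12

C5H12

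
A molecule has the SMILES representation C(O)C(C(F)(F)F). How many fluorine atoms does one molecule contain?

Atom tally by fragment:
  HOCH2 → C:1 H:3 O:1
  CH2CF3 → C:2 H:2 F:3
Element totals:
  C: 3
  H: 5
  F: 3
  O: 1

3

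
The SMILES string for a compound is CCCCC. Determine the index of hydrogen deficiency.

0

Atom tally by fragment:
  CH3 → C:1 H:3
  CH2 → C:1 H:2
  CH2 → C:1 H:2
  CH2 → C:1 H:2
  CH3 → C:1 H:3
Element totals:
  C: 5
  H: 12
Molecular formula: C5H12.
DoU = (2C + 2 + N − H − X) / 2 = (2·5 + 2 + 0 − 12 − 0) / 2 = 0.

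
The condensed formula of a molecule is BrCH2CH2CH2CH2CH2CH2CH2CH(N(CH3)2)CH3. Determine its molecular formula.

Element totals:
  C: 11
  H: 24
  Br: 1
  N: 1

C11H24BrN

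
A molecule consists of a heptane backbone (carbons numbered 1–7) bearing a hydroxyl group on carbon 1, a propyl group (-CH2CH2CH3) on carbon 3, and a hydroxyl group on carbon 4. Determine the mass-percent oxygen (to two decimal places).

Atom tally by fragment:
  HOCH2 → C:1 H:3 O:1
  CH2 → C:1 H:2
  CH(CH2CH2CH3) → C:4 H:8
  CH(OH) → C:1 H:2 O:1
  CH2 → C:1 H:2
  CH2 → C:1 H:2
  CH3 → C:1 H:3
Element totals:
  C: 10
  H: 22
  O: 2
Molecular formula: C10H22O2.
Molar mass = 174.284 g/mol.
Mass from O: 2 × 15.999 = 31.998 g/mol.
%O = 31.998 / 174.284 × 100 = 18.36%.

18.36%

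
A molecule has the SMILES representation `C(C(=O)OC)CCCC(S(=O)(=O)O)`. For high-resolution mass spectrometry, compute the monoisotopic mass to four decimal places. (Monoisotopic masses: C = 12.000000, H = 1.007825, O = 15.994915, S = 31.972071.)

210.0562

Atom tally by fragment:
  CH3OOCCH2 → C:3 H:5 O:2
  CH2 → C:1 H:2
  CH2 → C:1 H:2
  CH2 → C:1 H:2
  CH2SO3H → C:1 H:3 S:1 O:3
Element totals:
  C: 7
  H: 14
  O: 5
  S: 1
Molecular formula: C7H14O5S.
  M = 7(12.0) + 14(1.007825) + 5(15.994915) + 31.972071
    = 84.000000 + 14.109550 + 79.974575 + 31.972071 = 210.056196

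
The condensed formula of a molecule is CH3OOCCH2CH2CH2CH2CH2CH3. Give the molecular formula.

Atom tally by fragment:
  CH3OOCCH2 → C:3 H:5 O:2
  CH2 → C:1 H:2
  CH2 → C:1 H:2
  CH2 → C:1 H:2
  CH2 → C:1 H:2
  CH3 → C:1 H:3
Element totals:
  C: 8
  H: 16
  O: 2

C8H16O2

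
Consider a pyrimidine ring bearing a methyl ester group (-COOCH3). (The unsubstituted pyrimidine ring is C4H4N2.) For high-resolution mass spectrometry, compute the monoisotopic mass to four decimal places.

Atom tally by fragment:
  pyrimidine ring core → C:4 H:4 N:2
  (− 1 ring H displaced by substituents)
  + COOCH3 → C:2 H:3 O:2
Element totals:
  C: 6
  H: 6
  N: 2
  O: 2
Molecular formula: C6H6N2O2.
  M = 6(12.0) + 6(1.007825) + 2(14.003074) + 2(15.994915)
    = 72.000000 + 6.046950 + 28.006148 + 31.989830 = 138.042928

138.0429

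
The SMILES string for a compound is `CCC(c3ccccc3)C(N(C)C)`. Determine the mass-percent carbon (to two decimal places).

81.30%

Atom tally by fragment:
  CH3 → C:1 H:3
  CH2 → C:1 H:2
  CH(C6H5) → C:7 H:6
  CH2N(CH3)2 → C:3 H:8 N:1
Element totals:
  C: 12
  H: 19
  N: 1
Molecular formula: C12H19N.
Molar mass = 177.291 g/mol.
Mass from C: 12 × 12.011 = 144.132 g/mol.
%C = 144.132 / 177.291 × 100 = 81.30%.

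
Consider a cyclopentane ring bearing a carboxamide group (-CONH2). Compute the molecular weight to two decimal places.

Atom tally by fragment:
  cyclopentane ring core → C:5 H:10
  (− 1 ring H displaced by substituents)
  + CONH2 → C:1 H:2 O:1 N:1
Element totals:
  C: 6
  H: 11
  N: 1
  O: 1
Molecular formula: C6H11NO.
  M = 6(12.011) + 11(1.008) + 14.007 + 15.999
    = 72.066 + 11.088 + 14.007 + 15.999 = 113.160

113.16 g/mol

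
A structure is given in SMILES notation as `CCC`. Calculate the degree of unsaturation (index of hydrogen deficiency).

0

Atom tally by fragment:
  CH3 → C:1 H:3
  CH2 → C:1 H:2
  CH3 → C:1 H:3
Element totals:
  C: 3
  H: 8
Molecular formula: C3H8.
DoU = (2C + 2 + N − H − X) / 2 = (2·3 + 2 + 0 − 8 − 0) / 2 = 0.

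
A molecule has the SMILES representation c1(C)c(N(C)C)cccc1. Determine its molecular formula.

C9H13N

Atom tally by fragment:
  benzene ring core → C:6 H:6
  (− 2 ring H displaced by substituents)
  + CH3 → C:1 H:3
  + N(CH3)2 → N:1 C:2 H:6
Element totals:
  C: 9
  H: 13
  N: 1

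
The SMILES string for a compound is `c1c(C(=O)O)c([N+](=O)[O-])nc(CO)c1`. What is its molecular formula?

C7H6N2O5

Atom tally by fragment:
  pyridine ring core → C:5 H:5 N:1
  (− 3 ring H displaced by substituents)
  + COOH → C:1 H:1 O:2
  + NO2 → N:1 O:2
  + CH2OH → C:1 H:3 O:1
Element totals:
  C: 7
  H: 6
  N: 2
  O: 5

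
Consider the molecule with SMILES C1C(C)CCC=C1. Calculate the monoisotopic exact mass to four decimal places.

Atom tally by fragment:
  cyclohexene ring core → C:6 H:10
  (− 1 ring H displaced by substituents)
  + CH3 → C:1 H:3
Element totals:
  C: 7
  H: 12
Molecular formula: C7H12.
  M = 7(12.0) + 12(1.007825)
    = 84.000000 + 12.093900 = 96.093900

96.0939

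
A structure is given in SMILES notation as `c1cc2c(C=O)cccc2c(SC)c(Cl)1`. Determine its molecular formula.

Atom tally by fragment:
  naphthalene ring system core → C:10 H:8
  (− 3 ring H displaced by substituents)
  + CHO → C:1 H:1 O:1
  + SCH3 → C:1 H:3 S:1
  + Cl → Cl:1
Element totals:
  C: 12
  H: 9
  Cl: 1
  O: 1
  S: 1

C12H9ClOS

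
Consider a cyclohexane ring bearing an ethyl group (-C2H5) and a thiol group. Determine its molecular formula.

C8H16S

Atom tally by fragment:
  cyclohexane ring core → C:6 H:12
  (− 2 ring H displaced by substituents)
  + C2H5 → C:2 H:5
  + SH → S:1 H:1
Element totals:
  C: 8
  H: 16
  S: 1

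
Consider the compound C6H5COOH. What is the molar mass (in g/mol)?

Atom tally by fragment:
  benzene ring core → C:6 H:6
  (− 1 ring H displaced by substituents)
  + COOH → C:1 H:1 O:2
Element totals:
  C: 7
  H: 6
  O: 2
Molecular formula: C7H6O2.
  M = 7(12.011) + 6(1.008) + 2(15.999)
    = 84.077 + 6.048 + 31.998 = 122.123

122.12 g/mol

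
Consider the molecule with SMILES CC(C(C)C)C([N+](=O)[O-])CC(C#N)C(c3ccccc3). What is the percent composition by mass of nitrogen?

10.21%

Atom tally by fragment:
  CH3 → C:1 H:3
  CH(CH(CH3)2) → C:4 H:8
  CH(NO2) → C:1 H:1 N:1 O:2
  CH2 → C:1 H:2
  CH(CN) → C:2 H:1 N:1
  CH2C6H5 → C:7 H:7
Element totals:
  C: 16
  H: 22
  N: 2
  O: 2
Molecular formula: C16H22N2O2.
Molar mass = 274.364 g/mol.
Mass from N: 2 × 14.007 = 28.014 g/mol.
%N = 28.014 / 274.364 × 100 = 10.21%.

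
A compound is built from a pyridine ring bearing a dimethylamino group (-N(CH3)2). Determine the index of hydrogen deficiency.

Atom tally by fragment:
  pyridine ring core → C:5 H:5 N:1
  (− 1 ring H displaced by substituents)
  + N(CH3)2 → N:1 C:2 H:6
Element totals:
  C: 7
  H: 10
  N: 2
Molecular formula: C7H10N2.
DoU = (2C + 2 + N − H − X) / 2 = (2·7 + 2 + 2 − 10 − 0) / 2 = 4.

4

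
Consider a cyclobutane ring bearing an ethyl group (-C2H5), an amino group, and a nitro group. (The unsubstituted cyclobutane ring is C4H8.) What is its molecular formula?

Atom tally by fragment:
  cyclobutane ring core → C:4 H:8
  (− 3 ring H displaced by substituents)
  + C2H5 → C:2 H:5
  + NH2 → N:1 H:2
  + NO2 → N:1 O:2
Element totals:
  C: 6
  H: 12
  N: 2
  O: 2

C6H12N2O2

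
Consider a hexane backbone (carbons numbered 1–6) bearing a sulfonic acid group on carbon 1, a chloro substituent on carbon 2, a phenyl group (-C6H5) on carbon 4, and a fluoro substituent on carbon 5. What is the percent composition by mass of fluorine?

6.45%

Atom tally by fragment:
  HO3SCH2 → C:1 H:3 S:1 O:3
  CH(Cl) → C:1 H:1 Cl:1
  CH2 → C:1 H:2
  CH(C6H5) → C:7 H:6
  CH(F) → C:1 H:1 F:1
  CH3 → C:1 H:3
Element totals:
  C: 12
  H: 16
  Cl: 1
  F: 1
  O: 3
  S: 1
Molecular formula: C12H16ClFO3S.
Molar mass = 294.765 g/mol.
Mass from F: 1 × 18.998 = 18.998 g/mol.
%F = 18.998 / 294.765 × 100 = 6.45%.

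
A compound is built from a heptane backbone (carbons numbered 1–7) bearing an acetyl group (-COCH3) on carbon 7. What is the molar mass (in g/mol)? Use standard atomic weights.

142.24 g/mol

Atom tally by fragment:
  CH3 → C:1 H:3
  CH2 → C:1 H:2
  CH2 → C:1 H:2
  CH2 → C:1 H:2
  CH2 → C:1 H:2
  CH2 → C:1 H:2
  CH2COCH3 → C:3 H:5 O:1
Element totals:
  C: 9
  H: 18
  O: 1
Molecular formula: C9H18O.
  M = 9(12.011) + 18(1.008) + 15.999
    = 108.099 + 18.144 + 15.999 = 142.242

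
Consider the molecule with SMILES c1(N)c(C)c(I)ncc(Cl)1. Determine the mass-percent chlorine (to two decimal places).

Atom tally by fragment:
  pyridine ring core → C:5 H:5 N:1
  (− 4 ring H displaced by substituents)
  + NH2 → N:1 H:2
  + CH3 → C:1 H:3
  + I → I:1
  + Cl → Cl:1
Element totals:
  C: 6
  H: 6
  Cl: 1
  I: 1
  N: 2
Molecular formula: C6H6ClIN2.
Molar mass = 268.482 g/mol.
Mass from Cl: 1 × 35.45 = 35.450 g/mol.
%Cl = 35.450 / 268.482 × 100 = 13.20%.

13.20%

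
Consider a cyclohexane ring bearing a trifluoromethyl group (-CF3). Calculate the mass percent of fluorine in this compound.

37.46%

Atom tally by fragment:
  cyclohexane ring core → C:6 H:12
  (− 1 ring H displaced by substituents)
  + CF3 → C:1 F:3
Element totals:
  C: 7
  H: 11
  F: 3
Molecular formula: C7H11F3.
Molar mass = 152.159 g/mol.
Mass from F: 3 × 18.998 = 56.994 g/mol.
%F = 56.994 / 152.159 × 100 = 37.46%.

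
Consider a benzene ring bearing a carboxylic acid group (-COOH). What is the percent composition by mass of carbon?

68.85%

Atom tally by fragment:
  benzene ring core → C:6 H:6
  (− 1 ring H displaced by substituents)
  + COOH → C:1 H:1 O:2
Element totals:
  C: 7
  H: 6
  O: 2
Molecular formula: C7H6O2.
Molar mass = 122.123 g/mol.
Mass from C: 7 × 12.011 = 84.077 g/mol.
%C = 84.077 / 122.123 × 100 = 68.85%.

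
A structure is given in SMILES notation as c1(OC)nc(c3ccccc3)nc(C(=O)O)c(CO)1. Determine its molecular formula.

C13H12N2O4

Atom tally by fragment:
  pyrimidine ring core → C:4 H:4 N:2
  (− 4 ring H displaced by substituents)
  + OCH3 → C:1 H:3 O:1
  + C6H5 → C:6 H:5
  + COOH → C:1 H:1 O:2
  + CH2OH → C:1 H:3 O:1
Element totals:
  C: 13
  H: 12
  N: 2
  O: 4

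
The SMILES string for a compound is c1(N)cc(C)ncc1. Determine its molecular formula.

Atom tally by fragment:
  pyridine ring core → C:5 H:5 N:1
  (− 2 ring H displaced by substituents)
  + NH2 → N:1 H:2
  + CH3 → C:1 H:3
Element totals:
  C: 6
  H: 8
  N: 2

C6H8N2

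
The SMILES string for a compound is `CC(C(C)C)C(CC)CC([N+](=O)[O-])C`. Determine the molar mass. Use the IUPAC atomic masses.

Atom tally by fragment:
  CH3 → C:1 H:3
  CH(CH(CH3)2) → C:4 H:8
  CH(C2H5) → C:3 H:6
  CH2 → C:1 H:2
  CH(NO2) → C:1 H:1 N:1 O:2
  CH3 → C:1 H:3
Element totals:
  C: 11
  H: 23
  N: 1
  O: 2
Molecular formula: C11H23NO2.
  M = 11(12.011) + 23(1.008) + 14.007 + 2(15.999)
    = 132.121 + 23.184 + 14.007 + 31.998 = 201.310

201.31 g/mol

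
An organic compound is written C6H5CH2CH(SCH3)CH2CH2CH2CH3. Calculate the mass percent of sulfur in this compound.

Element totals:
  C: 13
  H: 20
  S: 1
Molecular formula: C13H20S.
Molar mass = 208.363 g/mol.
Mass from S: 1 × 32.06 = 32.060 g/mol.
%S = 32.060 / 208.363 × 100 = 15.39%.

15.39%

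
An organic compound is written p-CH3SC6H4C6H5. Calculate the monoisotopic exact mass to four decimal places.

Element totals:
  C: 13
  H: 12
  S: 1
Molecular formula: C13H12S.
  M = 13(12.0) + 12(1.007825) + 31.972071
    = 156.000000 + 12.093900 + 31.972071 = 200.065971

200.0660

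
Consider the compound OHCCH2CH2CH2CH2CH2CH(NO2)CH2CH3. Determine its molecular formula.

C9H17NO3

Atom tally by fragment:
  OHCCH2 → C:2 H:3 O:1
  CH2 → C:1 H:2
  CH2 → C:1 H:2
  CH2 → C:1 H:2
  CH2 → C:1 H:2
  CH(NO2) → C:1 H:1 N:1 O:2
  CH2 → C:1 H:2
  CH3 → C:1 H:3
Element totals:
  C: 9
  H: 17
  N: 1
  O: 3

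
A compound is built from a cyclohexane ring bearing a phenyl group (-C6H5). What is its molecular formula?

C12H16

Atom tally by fragment:
  cyclohexane ring core → C:6 H:12
  (− 1 ring H displaced by substituents)
  + C6H5 → C:6 H:5
Element totals:
  C: 12
  H: 16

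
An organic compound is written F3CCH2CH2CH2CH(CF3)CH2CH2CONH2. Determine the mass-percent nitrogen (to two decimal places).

Element totals:
  C: 9
  H: 13
  F: 6
  N: 1
  O: 1
Molecular formula: C9H13F6NO.
Molar mass = 265.197 g/mol.
Mass from N: 1 × 14.007 = 14.007 g/mol.
%N = 14.007 / 265.197 × 100 = 5.28%.

5.28%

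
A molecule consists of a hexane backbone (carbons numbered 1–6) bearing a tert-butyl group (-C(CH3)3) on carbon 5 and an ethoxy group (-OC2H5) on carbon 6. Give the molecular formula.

C12H26O

Atom tally by fragment:
  CH3 → C:1 H:3
  CH2 → C:1 H:2
  CH2 → C:1 H:2
  CH2 → C:1 H:2
  CH(C(CH3)3) → C:5 H:10
  CH2OC2H5 → C:3 H:7 O:1
Element totals:
  C: 12
  H: 26
  O: 1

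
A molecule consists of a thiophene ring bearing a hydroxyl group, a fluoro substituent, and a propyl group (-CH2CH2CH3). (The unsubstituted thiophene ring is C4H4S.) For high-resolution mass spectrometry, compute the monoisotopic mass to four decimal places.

Atom tally by fragment:
  thiophene ring core → C:4 H:4 S:1
  (− 3 ring H displaced by substituents)
  + OH → O:1 H:1
  + F → F:1
  + CH2CH2CH3 → C:3 H:7
Element totals:
  C: 7
  H: 9
  F: 1
  O: 1
  S: 1
Molecular formula: C7H9FOS.
  M = 7(12.0) + 9(1.007825) + 18.998403 + 15.994915 + 31.972071
    = 84.000000 + 9.070425 + 18.998403 + 15.994915 + 31.972071 = 160.035814

160.0358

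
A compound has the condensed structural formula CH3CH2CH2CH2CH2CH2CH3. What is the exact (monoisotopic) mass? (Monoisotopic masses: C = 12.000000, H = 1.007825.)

100.1252

Element totals:
  C: 7
  H: 16
Molecular formula: C7H16.
  M = 7(12.0) + 16(1.007825)
    = 84.000000 + 16.125200 = 100.125200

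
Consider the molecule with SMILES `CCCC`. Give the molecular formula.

C4H10

Atom tally by fragment:
  CH3 → C:1 H:3
  CH2 → C:1 H:2
  CH2 → C:1 H:2
  CH3 → C:1 H:3
Element totals:
  C: 4
  H: 10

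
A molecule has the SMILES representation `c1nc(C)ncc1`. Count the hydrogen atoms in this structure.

6

Atom tally by fragment:
  pyrimidine ring core → C:4 H:4 N:2
  (− 1 ring H displaced by substituents)
  + CH3 → C:1 H:3
Element totals:
  C: 5
  H: 6
  N: 2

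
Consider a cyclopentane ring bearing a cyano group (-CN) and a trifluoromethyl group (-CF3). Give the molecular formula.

C7H8F3N

Atom tally by fragment:
  cyclopentane ring core → C:5 H:10
  (− 2 ring H displaced by substituents)
  + CN → C:1 N:1
  + CF3 → C:1 F:3
Element totals:
  C: 7
  H: 8
  F: 3
  N: 1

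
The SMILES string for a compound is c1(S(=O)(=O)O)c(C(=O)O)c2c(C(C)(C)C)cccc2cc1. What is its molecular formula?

Atom tally by fragment:
  naphthalene ring system core → C:10 H:8
  (− 3 ring H displaced by substituents)
  + SO3H → S:1 O:3 H:1
  + COOH → C:1 H:1 O:2
  + C(CH3)3 → C:4 H:9
Element totals:
  C: 15
  H: 16
  O: 5
  S: 1

C15H16O5S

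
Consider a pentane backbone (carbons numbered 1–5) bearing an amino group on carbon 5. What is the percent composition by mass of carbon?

Atom tally by fragment:
  CH3 → C:1 H:3
  CH2 → C:1 H:2
  CH2 → C:1 H:2
  CH2 → C:1 H:2
  CH2NH2 → C:1 H:4 N:1
Element totals:
  C: 5
  H: 13
  N: 1
Molecular formula: C5H13N.
Molar mass = 87.166 g/mol.
Mass from C: 5 × 12.011 = 60.055 g/mol.
%C = 60.055 / 87.166 × 100 = 68.90%.

68.90%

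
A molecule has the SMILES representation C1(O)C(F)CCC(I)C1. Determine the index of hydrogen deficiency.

Atom tally by fragment:
  cyclohexane ring core → C:6 H:12
  (− 3 ring H displaced by substituents)
  + OH → O:1 H:1
  + F → F:1
  + I → I:1
Element totals:
  C: 6
  H: 10
  F: 1
  I: 1
  O: 1
Molecular formula: C6H10FIO.
DoU = (2C + 2 + N − H − X) / 2 = (2·6 + 2 + 0 − 10 − 2) / 2 = 1.

1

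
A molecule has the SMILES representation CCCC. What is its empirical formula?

Atom tally by fragment:
  CH3 → C:1 H:3
  CH2 → C:1 H:2
  CH2 → C:1 H:2
  CH3 → C:1 H:3
Element totals:
  C: 4
  H: 10
Molecular formula: C4H10.
gcd of subscripts = 2; dividing each by 2:
  C: 4/2 = 2
  H: 10/2 = 5

C2H5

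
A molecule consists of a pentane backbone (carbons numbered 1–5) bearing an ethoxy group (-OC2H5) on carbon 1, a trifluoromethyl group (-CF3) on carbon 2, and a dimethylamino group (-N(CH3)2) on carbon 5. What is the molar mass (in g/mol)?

227.27 g/mol

Atom tally by fragment:
  C2H5OCH2 → C:3 H:7 O:1
  CH(CF3) → C:2 H:1 F:3
  CH2 → C:1 H:2
  CH2 → C:1 H:2
  CH2N(CH3)2 → C:3 H:8 N:1
Element totals:
  C: 10
  H: 20
  F: 3
  N: 1
  O: 1
Molecular formula: C10H20F3NO.
  M = 10(12.011) + 20(1.008) + 3(18.998) + 14.007 + 15.999
    = 120.110 + 20.160 + 56.994 + 14.007 + 15.999 = 227.270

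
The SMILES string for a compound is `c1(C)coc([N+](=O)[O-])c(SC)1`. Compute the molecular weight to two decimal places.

173.19 g/mol

Atom tally by fragment:
  furan ring core → C:4 H:4 O:1
  (− 3 ring H displaced by substituents)
  + CH3 → C:1 H:3
  + NO2 → N:1 O:2
  + SCH3 → C:1 H:3 S:1
Element totals:
  C: 6
  H: 7
  N: 1
  O: 3
  S: 1
Molecular formula: C6H7NO3S.
  M = 6(12.011) + 7(1.008) + 14.007 + 3(15.999) + 32.06
    = 72.066 + 7.056 + 14.007 + 47.997 + 32.060 = 173.186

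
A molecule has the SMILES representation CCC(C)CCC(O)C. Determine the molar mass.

Atom tally by fragment:
  CH3 → C:1 H:3
  CH2 → C:1 H:2
  CH(CH3) → C:2 H:4
  CH2 → C:1 H:2
  CH2 → C:1 H:2
  CH(OH) → C:1 H:2 O:1
  CH3 → C:1 H:3
Element totals:
  C: 8
  H: 18
  O: 1
Molecular formula: C8H18O.
  M = 8(12.011) + 18(1.008) + 15.999
    = 96.088 + 18.144 + 15.999 = 130.231

130.23 g/mol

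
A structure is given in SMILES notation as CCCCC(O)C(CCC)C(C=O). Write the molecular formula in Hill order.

C11H22O2

Atom tally by fragment:
  CH3 → C:1 H:3
  CH2 → C:1 H:2
  CH2 → C:1 H:2
  CH2 → C:1 H:2
  CH(OH) → C:1 H:2 O:1
  CH(CH2CH2CH3) → C:4 H:8
  CH2CHO → C:2 H:3 O:1
Element totals:
  C: 11
  H: 22
  O: 2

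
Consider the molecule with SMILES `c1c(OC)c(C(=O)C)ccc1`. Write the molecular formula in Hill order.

C9H10O2

Atom tally by fragment:
  benzene ring core → C:6 H:6
  (− 2 ring H displaced by substituents)
  + OCH3 → C:1 H:3 O:1
  + COCH3 → C:2 H:3 O:1
Element totals:
  C: 9
  H: 10
  O: 2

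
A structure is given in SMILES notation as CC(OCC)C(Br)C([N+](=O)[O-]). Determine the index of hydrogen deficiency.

Atom tally by fragment:
  CH3 → C:1 H:3
  CH(OC2H5) → C:3 H:6 O:1
  CH(Br) → C:1 H:1 Br:1
  CH2NO2 → C:1 H:2 N:1 O:2
Element totals:
  C: 6
  H: 12
  Br: 1
  N: 1
  O: 3
Molecular formula: C6H12BrNO3.
DoU = (2C + 2 + N − H − X) / 2 = (2·6 + 2 + 1 − 12 − 1) / 2 = 1.

1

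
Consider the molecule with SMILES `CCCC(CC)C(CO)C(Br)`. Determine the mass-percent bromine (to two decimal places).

Atom tally by fragment:
  CH3 → C:1 H:3
  CH2 → C:1 H:2
  CH2 → C:1 H:2
  CH(C2H5) → C:3 H:6
  CH(CH2OH) → C:2 H:4 O:1
  CH2Br → C:1 H:2 Br:1
Element totals:
  C: 9
  H: 19
  Br: 1
  O: 1
Molecular formula: C9H19BrO.
Molar mass = 223.154 g/mol.
Mass from Br: 1 × 79.904 = 79.904 g/mol.
%Br = 79.904 / 223.154 × 100 = 35.81%.

35.81%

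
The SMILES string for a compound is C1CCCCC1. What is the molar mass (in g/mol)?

Atom tally by fragment:
  cyclohexane ring core → C:6 H:12
Element totals:
  C: 6
  H: 12
Molecular formula: C6H12.
  M = 6(12.011) + 12(1.008)
    = 72.066 + 12.096 = 84.162

84.16 g/mol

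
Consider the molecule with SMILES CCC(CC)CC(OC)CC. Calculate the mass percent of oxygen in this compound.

Atom tally by fragment:
  CH3 → C:1 H:3
  CH2 → C:1 H:2
  CH(C2H5) → C:3 H:6
  CH2 → C:1 H:2
  CH(OCH3) → C:2 H:4 O:1
  CH2 → C:1 H:2
  CH3 → C:1 H:3
Element totals:
  C: 10
  H: 22
  O: 1
Molecular formula: C10H22O.
Molar mass = 158.285 g/mol.
Mass from O: 1 × 15.999 = 15.999 g/mol.
%O = 15.999 / 158.285 × 100 = 10.11%.

10.11%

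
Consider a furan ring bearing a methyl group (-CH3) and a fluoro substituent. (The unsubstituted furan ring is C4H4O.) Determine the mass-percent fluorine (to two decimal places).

18.98%

Atom tally by fragment:
  furan ring core → C:4 H:4 O:1
  (− 2 ring H displaced by substituents)
  + CH3 → C:1 H:3
  + F → F:1
Element totals:
  C: 5
  H: 5
  F: 1
  O: 1
Molecular formula: C5H5FO.
Molar mass = 100.092 g/mol.
Mass from F: 1 × 18.998 = 18.998 g/mol.
%F = 18.998 / 100.092 × 100 = 18.98%.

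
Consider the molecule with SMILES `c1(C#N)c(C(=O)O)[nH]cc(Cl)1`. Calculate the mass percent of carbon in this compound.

Atom tally by fragment:
  pyrrole ring core → C:4 H:5 N:1
  (− 3 ring H displaced by substituents)
  + CN → C:1 N:1
  + COOH → C:1 H:1 O:2
  + Cl → Cl:1
Element totals:
  C: 6
  H: 3
  Cl: 1
  N: 2
  O: 2
Molecular formula: C6H3ClN2O2.
Molar mass = 170.552 g/mol.
Mass from C: 6 × 12.011 = 72.066 g/mol.
%C = 72.066 / 170.552 × 100 = 42.25%.

42.25%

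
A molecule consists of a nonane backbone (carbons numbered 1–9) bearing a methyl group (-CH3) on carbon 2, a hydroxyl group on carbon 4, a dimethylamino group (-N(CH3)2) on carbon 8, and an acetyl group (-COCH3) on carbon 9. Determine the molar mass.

243.39 g/mol

Atom tally by fragment:
  CH3 → C:1 H:3
  CH(CH3) → C:2 H:4
  CH2 → C:1 H:2
  CH(OH) → C:1 H:2 O:1
  CH2 → C:1 H:2
  CH2 → C:1 H:2
  CH2 → C:1 H:2
  CH(N(CH3)2) → C:3 H:7 N:1
  CH2COCH3 → C:3 H:5 O:1
Element totals:
  C: 14
  H: 29
  N: 1
  O: 2
Molecular formula: C14H29NO2.
  M = 14(12.011) + 29(1.008) + 14.007 + 2(15.999)
    = 168.154 + 29.232 + 14.007 + 31.998 = 243.391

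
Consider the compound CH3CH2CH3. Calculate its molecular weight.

44.10 g/mol

Atom tally by fragment:
  CH3 → C:1 H:3
  CH2 → C:1 H:2
  CH3 → C:1 H:3
Element totals:
  C: 3
  H: 8
Molecular formula: C3H8.
  M = 3(12.011) + 8(1.008)
    = 36.033 + 8.064 = 44.097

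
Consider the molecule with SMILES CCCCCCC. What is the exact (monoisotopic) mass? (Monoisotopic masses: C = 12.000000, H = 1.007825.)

Atom tally by fragment:
  CH3 → C:1 H:3
  CH2 → C:1 H:2
  CH2 → C:1 H:2
  CH2 → C:1 H:2
  CH2 → C:1 H:2
  CH2 → C:1 H:2
  CH3 → C:1 H:3
Element totals:
  C: 7
  H: 16
Molecular formula: C7H16.
  M = 7(12.0) + 16(1.007825)
    = 84.000000 + 16.125200 = 100.125200

100.1252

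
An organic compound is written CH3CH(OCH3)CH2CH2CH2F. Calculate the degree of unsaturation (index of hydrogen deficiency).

0

Atom tally by fragment:
  CH3 → C:1 H:3
  CH(OCH3) → C:2 H:4 O:1
  CH2 → C:1 H:2
  CH2 → C:1 H:2
  CH2F → C:1 H:2 F:1
Element totals:
  C: 6
  H: 13
  F: 1
  O: 1
Molecular formula: C6H13FO.
DoU = (2C + 2 + N − H − X) / 2 = (2·6 + 2 + 0 − 13 − 1) / 2 = 0.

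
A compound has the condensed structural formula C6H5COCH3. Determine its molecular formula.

Element totals:
  C: 8
  H: 8
  O: 1

C8H8O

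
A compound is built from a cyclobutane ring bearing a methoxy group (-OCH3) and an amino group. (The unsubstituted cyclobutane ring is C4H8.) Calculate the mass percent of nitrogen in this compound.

13.85%

Atom tally by fragment:
  cyclobutane ring core → C:4 H:8
  (− 2 ring H displaced by substituents)
  + OCH3 → C:1 H:3 O:1
  + NH2 → N:1 H:2
Element totals:
  C: 5
  H: 11
  N: 1
  O: 1
Molecular formula: C5H11NO.
Molar mass = 101.149 g/mol.
Mass from N: 1 × 14.007 = 14.007 g/mol.
%N = 14.007 / 101.149 × 100 = 13.85%.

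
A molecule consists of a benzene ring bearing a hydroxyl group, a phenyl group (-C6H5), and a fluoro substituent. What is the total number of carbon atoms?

Atom tally by fragment:
  benzene ring core → C:6 H:6
  (− 3 ring H displaced by substituents)
  + OH → O:1 H:1
  + C6H5 → C:6 H:5
  + F → F:1
Element totals:
  C: 12
  H: 9
  F: 1
  O: 1

12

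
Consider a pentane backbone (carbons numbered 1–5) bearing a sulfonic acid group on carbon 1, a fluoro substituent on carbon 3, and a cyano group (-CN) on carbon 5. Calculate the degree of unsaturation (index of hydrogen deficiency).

Atom tally by fragment:
  HO3SCH2 → C:1 H:3 S:1 O:3
  CH2 → C:1 H:2
  CH(F) → C:1 H:1 F:1
  CH2 → C:1 H:2
  CH2CN → C:2 H:2 N:1
Element totals:
  C: 6
  H: 10
  F: 1
  N: 1
  O: 3
  S: 1
Molecular formula: C6H10FNO3S.
DoU = (2C + 2 + N − H − X) / 2 = (2·6 + 2 + 1 − 10 − 1) / 2 = 2.

2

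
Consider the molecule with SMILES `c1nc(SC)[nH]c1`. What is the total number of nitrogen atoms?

Atom tally by fragment:
  imidazole ring core → C:3 H:4 N:2
  (− 1 ring H displaced by substituents)
  + SCH3 → C:1 H:3 S:1
Element totals:
  C: 4
  H: 6
  N: 2
  S: 1

2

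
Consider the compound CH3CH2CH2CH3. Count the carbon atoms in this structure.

Atom tally by fragment:
  CH3 → C:1 H:3
  CH2 → C:1 H:2
  CH2 → C:1 H:2
  CH3 → C:1 H:3
Element totals:
  C: 4
  H: 10

4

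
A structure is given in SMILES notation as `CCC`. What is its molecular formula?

Atom tally by fragment:
  CH3 → C:1 H:3
  CH2 → C:1 H:2
  CH3 → C:1 H:3
Element totals:
  C: 3
  H: 8

C3H8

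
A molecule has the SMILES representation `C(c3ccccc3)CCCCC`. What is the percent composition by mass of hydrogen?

Atom tally by fragment:
  C6H5CH2 → C:7 H:7
  CH2 → C:1 H:2
  CH2 → C:1 H:2
  CH2 → C:1 H:2
  CH2 → C:1 H:2
  CH3 → C:1 H:3
Element totals:
  C: 12
  H: 18
Molecular formula: C12H18.
Molar mass = 162.276 g/mol.
Mass from H: 18 × 1.008 = 18.144 g/mol.
%H = 18.144 / 162.276 × 100 = 11.18%.

11.18%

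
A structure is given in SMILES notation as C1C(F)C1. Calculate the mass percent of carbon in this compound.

59.98%

Atom tally by fragment:
  cyclopropane ring core → C:3 H:6
  (− 1 ring H displaced by substituents)
  + F → F:1
Element totals:
  C: 3
  H: 5
  F: 1
Molecular formula: C3H5F.
Molar mass = 60.071 g/mol.
Mass from C: 3 × 12.011 = 36.033 g/mol.
%C = 36.033 / 60.071 × 100 = 59.98%.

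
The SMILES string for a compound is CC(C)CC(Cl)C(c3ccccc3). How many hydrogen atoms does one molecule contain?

17

Atom tally by fragment:
  CH3 → C:1 H:3
  CH(CH3) → C:2 H:4
  CH2 → C:1 H:2
  CH(Cl) → C:1 H:1 Cl:1
  CH2C6H5 → C:7 H:7
Element totals:
  C: 12
  H: 17
  Cl: 1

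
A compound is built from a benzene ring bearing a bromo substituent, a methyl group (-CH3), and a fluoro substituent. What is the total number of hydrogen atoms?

Atom tally by fragment:
  benzene ring core → C:6 H:6
  (− 3 ring H displaced by substituents)
  + Br → Br:1
  + CH3 → C:1 H:3
  + F → F:1
Element totals:
  C: 7
  H: 6
  Br: 1
  F: 1

6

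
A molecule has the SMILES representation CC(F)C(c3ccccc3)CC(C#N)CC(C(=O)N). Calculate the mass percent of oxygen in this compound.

6.10%

Atom tally by fragment:
  CH3 → C:1 H:3
  CH(F) → C:1 H:1 F:1
  CH(C6H5) → C:7 H:6
  CH2 → C:1 H:2
  CH(CN) → C:2 H:1 N:1
  CH2 → C:1 H:2
  CH2CONH2 → C:2 H:4 O:1 N:1
Element totals:
  C: 15
  H: 19
  F: 1
  N: 2
  O: 1
Molecular formula: C15H19FN2O.
Molar mass = 262.328 g/mol.
Mass from O: 1 × 15.999 = 15.999 g/mol.
%O = 15.999 / 262.328 × 100 = 6.10%.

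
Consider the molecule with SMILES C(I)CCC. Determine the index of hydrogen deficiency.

Atom tally by fragment:
  ICH2 → C:1 H:2 I:1
  CH2 → C:1 H:2
  CH2 → C:1 H:2
  CH3 → C:1 H:3
Element totals:
  C: 4
  H: 9
  I: 1
Molecular formula: C4H9I.
DoU = (2C + 2 + N − H − X) / 2 = (2·4 + 2 + 0 − 9 − 1) / 2 = 0.

0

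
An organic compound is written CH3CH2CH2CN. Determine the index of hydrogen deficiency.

2

Element totals:
  C: 4
  H: 7
  N: 1
Molecular formula: C4H7N.
DoU = (2C + 2 + N − H − X) / 2 = (2·4 + 2 + 1 − 7 − 0) / 2 = 2.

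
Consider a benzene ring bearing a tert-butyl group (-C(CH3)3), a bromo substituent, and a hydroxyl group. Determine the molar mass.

229.12 g/mol

Atom tally by fragment:
  benzene ring core → C:6 H:6
  (− 3 ring H displaced by substituents)
  + C(CH3)3 → C:4 H:9
  + Br → Br:1
  + OH → O:1 H:1
Element totals:
  C: 10
  H: 13
  Br: 1
  O: 1
Molecular formula: C10H13BrO.
  M = 10(12.011) + 13(1.008) + 79.904 + 15.999
    = 120.110 + 13.104 + 79.904 + 15.999 = 229.117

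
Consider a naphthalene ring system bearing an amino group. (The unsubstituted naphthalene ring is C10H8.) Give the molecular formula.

Atom tally by fragment:
  naphthalene ring system core → C:10 H:8
  (− 1 ring H displaced by substituents)
  + NH2 → N:1 H:2
Element totals:
  C: 10
  H: 9
  N: 1

C10H9N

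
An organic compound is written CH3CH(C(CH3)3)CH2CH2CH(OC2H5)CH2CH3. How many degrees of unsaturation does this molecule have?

Atom tally by fragment:
  CH3 → C:1 H:3
  CH(C(CH3)3) → C:5 H:10
  CH2 → C:1 H:2
  CH2 → C:1 H:2
  CH(OC2H5) → C:3 H:6 O:1
  CH2 → C:1 H:2
  CH3 → C:1 H:3
Element totals:
  C: 13
  H: 28
  O: 1
Molecular formula: C13H28O.
DoU = (2C + 2 + N − H − X) / 2 = (2·13 + 2 + 0 − 28 − 0) / 2 = 0.

0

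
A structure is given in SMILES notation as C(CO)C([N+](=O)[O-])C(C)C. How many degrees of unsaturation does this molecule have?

1

Atom tally by fragment:
  HOCH2CH2 → C:2 H:5 O:1
  CH(NO2) → C:1 H:1 N:1 O:2
  CH(CH3) → C:2 H:4
  CH3 → C:1 H:3
Element totals:
  C: 6
  H: 13
  N: 1
  O: 3
Molecular formula: C6H13NO3.
DoU = (2C + 2 + N − H − X) / 2 = (2·6 + 2 + 1 − 13 − 0) / 2 = 1.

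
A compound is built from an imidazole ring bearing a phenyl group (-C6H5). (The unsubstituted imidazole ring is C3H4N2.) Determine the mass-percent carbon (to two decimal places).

74.98%

Atom tally by fragment:
  imidazole ring core → C:3 H:4 N:2
  (− 1 ring H displaced by substituents)
  + C6H5 → C:6 H:5
Element totals:
  C: 9
  H: 8
  N: 2
Molecular formula: C9H8N2.
Molar mass = 144.177 g/mol.
Mass from C: 9 × 12.011 = 108.099 g/mol.
%C = 108.099 / 144.177 × 100 = 74.98%.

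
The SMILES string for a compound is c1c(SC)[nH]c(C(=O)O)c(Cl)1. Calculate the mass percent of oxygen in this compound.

16.70%

Atom tally by fragment:
  pyrrole ring core → C:4 H:5 N:1
  (− 3 ring H displaced by substituents)
  + SCH3 → C:1 H:3 S:1
  + COOH → C:1 H:1 O:2
  + Cl → Cl:1
Element totals:
  C: 6
  H: 6
  Cl: 1
  N: 1
  O: 2
  S: 1
Molecular formula: C6H6ClNO2S.
Molar mass = 191.629 g/mol.
Mass from O: 2 × 15.999 = 31.998 g/mol.
%O = 31.998 / 191.629 × 100 = 16.70%.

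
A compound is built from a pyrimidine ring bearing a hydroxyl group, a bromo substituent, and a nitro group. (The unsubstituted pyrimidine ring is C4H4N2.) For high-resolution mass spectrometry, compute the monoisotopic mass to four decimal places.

Atom tally by fragment:
  pyrimidine ring core → C:4 H:4 N:2
  (− 3 ring H displaced by substituents)
  + OH → O:1 H:1
  + Br → Br:1
  + NO2 → N:1 O:2
Element totals:
  C: 4
  H: 2
  Br: 1
  N: 3
  O: 3
Molecular formula: C4H2BrN3O3.
  M = 4(12.0) + 2(1.007825) + 78.918338 + 3(14.003074) + 3(15.994915)
    = 48.000000 + 2.015650 + 78.918338 + 42.009222 + 47.984745 = 218.927955

218.9280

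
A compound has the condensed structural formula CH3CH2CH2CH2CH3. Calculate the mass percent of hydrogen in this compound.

Element totals:
  C: 5
  H: 12
Molecular formula: C5H12.
Molar mass = 72.151 g/mol.
Mass from H: 12 × 1.008 = 12.096 g/mol.
%H = 12.096 / 72.151 × 100 = 16.76%.

16.76%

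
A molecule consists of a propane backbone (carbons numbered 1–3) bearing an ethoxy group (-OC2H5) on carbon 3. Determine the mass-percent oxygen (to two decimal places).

Atom tally by fragment:
  CH3 → C:1 H:3
  CH2 → C:1 H:2
  CH2OC2H5 → C:3 H:7 O:1
Element totals:
  C: 5
  H: 12
  O: 1
Molecular formula: C5H12O.
Molar mass = 88.150 g/mol.
Mass from O: 1 × 15.999 = 15.999 g/mol.
%O = 15.999 / 88.150 × 100 = 18.15%.

18.15%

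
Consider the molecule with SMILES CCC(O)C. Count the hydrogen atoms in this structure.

10

Atom tally by fragment:
  CH3 → C:1 H:3
  CH2 → C:1 H:2
  CH(OH) → C:1 H:2 O:1
  CH3 → C:1 H:3
Element totals:
  C: 4
  H: 10
  O: 1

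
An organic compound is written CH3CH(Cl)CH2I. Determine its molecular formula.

Element totals:
  C: 3
  H: 6
  Cl: 1
  I: 1

C3H6ClI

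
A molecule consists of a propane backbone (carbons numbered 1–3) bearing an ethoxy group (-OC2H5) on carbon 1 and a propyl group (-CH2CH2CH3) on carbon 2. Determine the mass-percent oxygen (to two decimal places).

12.29%

Atom tally by fragment:
  C2H5OCH2 → C:3 H:7 O:1
  CH(CH2CH2CH3) → C:4 H:8
  CH3 → C:1 H:3
Element totals:
  C: 8
  H: 18
  O: 1
Molecular formula: C8H18O.
Molar mass = 130.231 g/mol.
Mass from O: 1 × 15.999 = 15.999 g/mol.
%O = 15.999 / 130.231 × 100 = 12.29%.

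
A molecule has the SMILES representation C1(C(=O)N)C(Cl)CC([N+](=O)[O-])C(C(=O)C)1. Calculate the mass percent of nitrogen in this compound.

11.94%

Atom tally by fragment:
  cyclopentane ring core → C:5 H:10
  (− 4 ring H displaced by substituents)
  + CONH2 → C:1 H:2 O:1 N:1
  + Cl → Cl:1
  + NO2 → N:1 O:2
  + COCH3 → C:2 H:3 O:1
Element totals:
  C: 8
  H: 11
  Cl: 1
  N: 2
  O: 4
Molecular formula: C8H11ClN2O4.
Molar mass = 234.636 g/mol.
Mass from N: 2 × 14.007 = 28.014 g/mol.
%N = 28.014 / 234.636 × 100 = 11.94%.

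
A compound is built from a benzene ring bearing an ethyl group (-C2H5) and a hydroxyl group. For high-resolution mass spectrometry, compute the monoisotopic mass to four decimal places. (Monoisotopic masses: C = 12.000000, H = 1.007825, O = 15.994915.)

122.0732

Atom tally by fragment:
  benzene ring core → C:6 H:6
  (− 2 ring H displaced by substituents)
  + C2H5 → C:2 H:5
  + OH → O:1 H:1
Element totals:
  C: 8
  H: 10
  O: 1
Molecular formula: C8H10O.
  M = 8(12.0) + 10(1.007825) + 15.994915
    = 96.000000 + 10.078250 + 15.994915 = 122.073165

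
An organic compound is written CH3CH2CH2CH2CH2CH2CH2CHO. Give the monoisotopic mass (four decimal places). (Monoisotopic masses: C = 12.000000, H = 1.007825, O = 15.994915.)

128.1201

Element totals:
  C: 8
  H: 16
  O: 1
Molecular formula: C8H16O.
  M = 8(12.0) + 16(1.007825) + 15.994915
    = 96.000000 + 16.125200 + 15.994915 = 128.120115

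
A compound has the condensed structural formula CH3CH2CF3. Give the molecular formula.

C3H5F3

Atom tally by fragment:
  CH3 → C:1 H:3
  CH2CF3 → C:2 H:2 F:3
Element totals:
  C: 3
  H: 5
  F: 3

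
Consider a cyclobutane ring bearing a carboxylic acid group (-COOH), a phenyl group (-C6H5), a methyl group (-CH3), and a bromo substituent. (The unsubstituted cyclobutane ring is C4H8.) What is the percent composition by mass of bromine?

29.69%

Atom tally by fragment:
  cyclobutane ring core → C:4 H:8
  (− 4 ring H displaced by substituents)
  + COOH → C:1 H:1 O:2
  + C6H5 → C:6 H:5
  + CH3 → C:1 H:3
  + Br → Br:1
Element totals:
  C: 12
  H: 13
  Br: 1
  O: 2
Molecular formula: C12H13BrO2.
Molar mass = 269.138 g/mol.
Mass from Br: 1 × 79.904 = 79.904 g/mol.
%Br = 79.904 / 269.138 × 100 = 29.69%.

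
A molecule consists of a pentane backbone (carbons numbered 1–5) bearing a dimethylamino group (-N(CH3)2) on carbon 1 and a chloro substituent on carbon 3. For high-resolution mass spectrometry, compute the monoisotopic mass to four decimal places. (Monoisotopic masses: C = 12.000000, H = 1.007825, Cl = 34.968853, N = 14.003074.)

149.0971

Atom tally by fragment:
  (CH3)2NCH2 → C:3 H:8 N:1
  CH2 → C:1 H:2
  CH(Cl) → C:1 H:1 Cl:1
  CH2 → C:1 H:2
  CH3 → C:1 H:3
Element totals:
  C: 7
  H: 16
  Cl: 1
  N: 1
Molecular formula: C7H16ClN.
  M = 7(12.0) + 16(1.007825) + 34.968853 + 14.003074
    = 84.000000 + 16.125200 + 34.968853 + 14.003074 = 149.097127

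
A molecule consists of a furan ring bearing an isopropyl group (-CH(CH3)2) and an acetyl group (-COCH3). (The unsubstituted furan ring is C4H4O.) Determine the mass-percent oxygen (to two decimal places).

21.02%

Atom tally by fragment:
  furan ring core → C:4 H:4 O:1
  (− 2 ring H displaced by substituents)
  + CH(CH3)2 → C:3 H:7
  + COCH3 → C:2 H:3 O:1
Element totals:
  C: 9
  H: 12
  O: 2
Molecular formula: C9H12O2.
Molar mass = 152.193 g/mol.
Mass from O: 2 × 15.999 = 31.998 g/mol.
%O = 31.998 / 152.193 × 100 = 21.02%.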